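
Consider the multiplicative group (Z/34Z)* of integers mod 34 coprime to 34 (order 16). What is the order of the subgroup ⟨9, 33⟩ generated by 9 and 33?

8

|⟨9⟩| = 8 and |⟨33⟩| = 2, so |H| is a multiple of lcm(8, 2) = 8 and divides |G| = 16.
Closing under the operation: H = {1, 9, 13, 15, 19, 21, 25, 33}, so |H| = 8.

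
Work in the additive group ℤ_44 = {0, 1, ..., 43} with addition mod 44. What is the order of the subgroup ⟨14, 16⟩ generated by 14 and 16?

|⟨14⟩| = 22 and |⟨16⟩| = 11, so |H| is a multiple of lcm(22, 11) = 22 and divides |G| = 44.
Closing under the operation: H = {0, 2, 4, 6, 8, 10, 12, 14, 16, 18, 20, 22, 24, 26, 28, 30, 32, 34, 36, 38, 40, 42}, so |H| = 22.

22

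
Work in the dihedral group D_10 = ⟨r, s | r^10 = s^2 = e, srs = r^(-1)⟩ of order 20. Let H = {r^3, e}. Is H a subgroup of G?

r^3 ∈ H but its inverse r^7 ∉ H, so H is not a subgroup.

No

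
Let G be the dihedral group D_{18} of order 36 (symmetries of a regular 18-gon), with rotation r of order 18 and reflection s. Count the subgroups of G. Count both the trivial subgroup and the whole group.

|G| = 36, so by Lagrange every subgroup order divides 36. Divisors: 1, 2, 3, 4, 6, 9, 12, 18, 36.
Subgroups by order — order 1: 1; order 2: 19; order 3: 1; order 4: 9; order 6: 7; order 9: 1; order 12: 3; order 18: 3; order 36: 1.
Total: 1 + 19 + 1 + 9 + 7 + 1 + 3 + 3 + 1 = 45.

45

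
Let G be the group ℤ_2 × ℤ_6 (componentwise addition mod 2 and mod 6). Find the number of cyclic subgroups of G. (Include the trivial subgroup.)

Group the elements of G by the cyclic subgroup they generate; each cyclic subgroup of order d accounts for φ(d) elements.
Cyclic subgroups by order — order 1: 1; order 2: 3; order 3: 1; order 6: 3.
Total: 8.

8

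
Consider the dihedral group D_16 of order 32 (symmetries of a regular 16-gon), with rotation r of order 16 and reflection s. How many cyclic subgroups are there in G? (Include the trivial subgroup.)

21

Each element a generates a cyclic subgroup ⟨a⟩; distinct elements may generate the same one (a cyclic group of order d has φ(d) generators).
Cyclic subgroups by order — order 1: 1; order 2: 17; order 4: 1; order 8: 1; order 16: 1.
Total: 21.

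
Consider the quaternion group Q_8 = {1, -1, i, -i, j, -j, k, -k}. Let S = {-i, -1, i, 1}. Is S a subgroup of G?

Yes

|S| = 4 divides |G| = 8, consistent with Lagrange.
S contains the identity, every element's inverse is in S, and S is closed under ·: it is a subgroup.
In fact S = ⟨-i⟩.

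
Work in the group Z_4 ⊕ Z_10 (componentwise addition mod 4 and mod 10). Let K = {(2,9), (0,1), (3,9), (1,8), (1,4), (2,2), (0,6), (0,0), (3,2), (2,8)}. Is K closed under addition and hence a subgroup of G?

(0,1) ∈ K but its inverse (0,9) ∉ K, so K is not a subgroup.

No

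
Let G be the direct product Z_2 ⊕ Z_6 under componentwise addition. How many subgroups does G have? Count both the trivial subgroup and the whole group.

|G| = 12, so by Lagrange every subgroup order divides 12. Divisors: 1, 2, 3, 4, 6, 12.
Subgroups by order — order 1: 1; order 2: 3; order 3: 1; order 4: 1; order 6: 3; order 12: 1.
Total: 1 + 3 + 1 + 1 + 3 + 1 = 10.

10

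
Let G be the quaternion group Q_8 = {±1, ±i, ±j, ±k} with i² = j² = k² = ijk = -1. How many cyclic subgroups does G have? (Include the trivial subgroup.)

5

Group the elements of G by the cyclic subgroup they generate; each cyclic subgroup of order d accounts for φ(d) elements.
Cyclic subgroups by order — order 1: 1; order 2: 1; order 4: 3.
Total: 5.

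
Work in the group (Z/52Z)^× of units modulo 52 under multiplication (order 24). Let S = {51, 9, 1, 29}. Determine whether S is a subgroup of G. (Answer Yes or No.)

No

Closure fails: 51 · 9 = 43 ∉ S. So S is not a subgroup.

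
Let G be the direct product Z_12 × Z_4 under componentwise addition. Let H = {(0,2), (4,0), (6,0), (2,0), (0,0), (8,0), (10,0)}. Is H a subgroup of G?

|H| = 7 does not divide |G| = 48, so by Lagrange H is not a subgroup.

No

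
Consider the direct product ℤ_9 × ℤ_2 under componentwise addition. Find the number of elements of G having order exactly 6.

2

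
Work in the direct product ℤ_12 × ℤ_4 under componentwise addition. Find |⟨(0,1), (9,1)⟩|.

16

|⟨(0,1)⟩| = 4 and |⟨(9,1)⟩| = 4, so |H| is a multiple of lcm(4, 4) = 4 and divides |G| = 48.
Closing under the operation: H = {(0,0), (0,1), (0,2), (0,3), (3,0), (3,1), (3,2), (3,3), (6,0), (6,1), (6,2), (6,3), (9,0), (9,1), (9,2), (9,3)}, so |H| = 16.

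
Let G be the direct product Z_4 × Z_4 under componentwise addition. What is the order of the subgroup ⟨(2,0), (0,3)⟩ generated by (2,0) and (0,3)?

|⟨(2,0)⟩| = 2 and |⟨(0,3)⟩| = 4, so |H| is a multiple of lcm(2, 4) = 4 and divides |G| = 16.
Closing under the operation: H = {(0,0), (0,1), (0,2), (0,3), (2,0), (2,1), (2,2), (2,3)}, so |H| = 8.

8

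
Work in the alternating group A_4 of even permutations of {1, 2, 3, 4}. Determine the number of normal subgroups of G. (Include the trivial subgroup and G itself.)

3

G has 10 subgroups. Checking conjugation-invariance by order — order 1: 1/1 normal; order 2: 0/3 normal; order 3: 0/4 normal; order 4: 1/1 normal; order 12: 1/1 normal.
Total normal subgroups: 3.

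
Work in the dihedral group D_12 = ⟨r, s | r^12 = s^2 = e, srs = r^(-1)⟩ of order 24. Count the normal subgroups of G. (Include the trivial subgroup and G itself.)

G has 34 subgroups. Checking conjugation-invariance by order — order 1: 1/1 normal; order 2: 1/13 normal; order 3: 1/1 normal; order 4: 1/7 normal; order 6: 1/5 normal; order 8: 0/3 normal; order 12: 3/3 normal; order 24: 1/1 normal.
Total normal subgroups: 9.

9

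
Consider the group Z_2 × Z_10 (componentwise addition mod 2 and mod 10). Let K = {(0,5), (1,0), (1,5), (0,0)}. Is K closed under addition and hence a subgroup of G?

|K| = 4 divides |G| = 20, consistent with Lagrange.
K contains the identity, every element's inverse is in K, and K is closed under +: it is a subgroup.

Yes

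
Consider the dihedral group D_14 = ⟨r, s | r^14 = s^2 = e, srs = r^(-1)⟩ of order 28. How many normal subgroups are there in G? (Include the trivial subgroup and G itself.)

7

G has 28 subgroups. Checking conjugation-invariance by order — order 1: 1/1 normal; order 2: 1/15 normal; order 4: 0/7 normal; order 7: 1/1 normal; order 14: 3/3 normal; order 28: 1/1 normal.
Total normal subgroups: 7.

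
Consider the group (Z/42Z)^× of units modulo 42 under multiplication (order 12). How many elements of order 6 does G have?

The elements of order 6 are: 5, 11, 17, 19, 23, 31.
That's 6.

6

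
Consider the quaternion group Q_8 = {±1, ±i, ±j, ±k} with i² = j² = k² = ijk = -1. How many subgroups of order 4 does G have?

3

|G| = 8 and 4 | 8, so subgroups of order 4 are possible by Lagrange.
The subgroups of order 4 are: {1, -1, i, -i}; {1, -1, j, -j}; {1, -1, k, -k}.
So G has 3 subgroups of order 4.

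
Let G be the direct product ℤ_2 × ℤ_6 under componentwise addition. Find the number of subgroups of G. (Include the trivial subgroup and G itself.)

|G| = 12, so by Lagrange every subgroup order divides 12. Divisors: 1, 2, 3, 4, 6, 12.
Subgroups by order — order 1: 1; order 2: 3; order 3: 1; order 4: 1; order 6: 3; order 12: 1.
Total: 1 + 3 + 1 + 1 + 3 + 1 = 10.

10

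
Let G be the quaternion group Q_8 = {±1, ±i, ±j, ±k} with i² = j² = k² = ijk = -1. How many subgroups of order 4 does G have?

|G| = 8 and 4 | 8, so subgroups of order 4 are possible by Lagrange.
The subgroups of order 4 are: {1, -1, i, -i}; {1, -1, j, -j}; {1, -1, k, -k}.
So G has 3 subgroups of order 4.

3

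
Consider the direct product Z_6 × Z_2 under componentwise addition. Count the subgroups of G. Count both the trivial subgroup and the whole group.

10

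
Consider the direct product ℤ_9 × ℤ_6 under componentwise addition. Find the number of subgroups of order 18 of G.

|G| = 54 and 18 | 54, so subgroups of order 18 are possible by Lagrange.
The subgroups of order 18 are: {(0,0), (0,1), (0,2), (0,3), (0,4), (0,5), (3,0), (3,1), (3,2), (3,3), (3,4), (3,5), (6,0), (6,1), (6,2), (6,3), (6,4), (6,5)}; {(0,0), (0,3), (1,0), (1,3), (2,0), (2,3), (3,0), (3,3), (4,0), (4,3), (5,0), (5,3), (6,0), (6,3), (7,0), (7,3), (8,0), (8,3)}; {(0,0), (0,3), (1,1), (1,4), (2,2), (2,5), (3,0), (3,3), (4,1), (4,4), (5,2), (5,5), (6,0), (6,3), (7,1), (7,4), (8,2), (8,5)}; {(0,0), (0,3), (1,2), (1,5), (2,1), (2,4), (3,0), (3,3), (4,2), (4,5), (5,1), (5,4), (6,0), (6,3), (7,2), (7,5), (8,1), (8,4)}.
So G has 4 subgroups of order 18.

4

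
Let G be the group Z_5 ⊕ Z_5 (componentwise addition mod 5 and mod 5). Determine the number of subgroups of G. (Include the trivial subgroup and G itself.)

|G| = 25, so by Lagrange every subgroup order divides 25. Divisors: 1, 5, 25.
Subgroups by order — order 1: 1; order 5: 6; order 25: 1.
Total: 1 + 6 + 1 = 8.

8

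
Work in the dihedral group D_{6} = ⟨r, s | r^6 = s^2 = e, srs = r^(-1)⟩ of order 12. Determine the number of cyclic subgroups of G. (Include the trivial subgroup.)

10

Group the elements of G by the cyclic subgroup they generate; each cyclic subgroup of order d accounts for φ(d) elements.
Cyclic subgroups by order — order 1: 1; order 2: 7; order 3: 1; order 6: 1.
Total: 10.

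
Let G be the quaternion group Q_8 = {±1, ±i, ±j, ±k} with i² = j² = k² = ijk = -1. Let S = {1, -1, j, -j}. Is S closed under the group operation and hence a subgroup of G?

Yes

|S| = 4 divides |G| = 8, consistent with Lagrange.
S contains the identity, every element's inverse is in S, and S is closed under ·: it is a subgroup.
In fact S = ⟨j⟩.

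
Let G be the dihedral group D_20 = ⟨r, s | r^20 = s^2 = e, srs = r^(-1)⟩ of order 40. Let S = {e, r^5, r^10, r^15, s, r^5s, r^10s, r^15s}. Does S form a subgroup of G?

|S| = 8 divides |G| = 40, consistent with Lagrange.
S contains the identity, every element's inverse is in S, and S is closed under ·: it is a subgroup.

Yes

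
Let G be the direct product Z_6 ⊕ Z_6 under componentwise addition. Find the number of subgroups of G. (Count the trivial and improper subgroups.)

30

|G| = 36, so by Lagrange every subgroup order divides 36. Divisors: 1, 2, 3, 4, 6, 9, 12, 18, 36.
Subgroups by order — order 1: 1; order 2: 3; order 3: 4; order 4: 1; order 6: 12; order 9: 1; order 12: 4; order 18: 3; order 36: 1.
Total: 1 + 3 + 4 + 1 + 12 + 1 + 4 + 3 + 1 = 30.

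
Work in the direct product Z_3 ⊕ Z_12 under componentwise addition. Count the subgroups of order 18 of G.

|G| = 36 and 18 | 36, so subgroups of order 18 are possible by Lagrange.
The subgroups of order 18 are: {(0,0), (0,2), (0,4), (0,6), (0,8), (0,10), (1,0), (1,2), (1,4), (1,6), (1,8), (1,10), (2,0), (2,2), (2,4), (2,6), (2,8), (2,10)}.
So G has 1 subgroup of order 18.

1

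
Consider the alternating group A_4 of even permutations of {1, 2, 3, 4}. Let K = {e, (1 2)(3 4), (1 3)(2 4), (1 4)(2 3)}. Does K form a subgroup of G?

Yes

|K| = 4 divides |G| = 12, consistent with Lagrange.
K contains the identity, every element's inverse is in K, and K is closed under ∘: it is a subgroup.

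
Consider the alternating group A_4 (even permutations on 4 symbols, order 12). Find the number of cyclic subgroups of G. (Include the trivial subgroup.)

8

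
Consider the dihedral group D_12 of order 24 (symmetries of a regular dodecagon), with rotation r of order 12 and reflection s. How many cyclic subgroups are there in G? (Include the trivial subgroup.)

Each element a generates a cyclic subgroup ⟨a⟩; distinct elements may generate the same one (a cyclic group of order d has φ(d) generators).
Cyclic subgroups by order — order 1: 1; order 2: 13; order 3: 1; order 4: 1; order 6: 1; order 12: 1.
Total: 18.

18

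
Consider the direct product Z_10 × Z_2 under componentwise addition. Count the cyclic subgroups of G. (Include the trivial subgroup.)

8

A cyclic subgroup of order d is generated by each of its φ(d) elements of order d, so the cyclic subgroups of order d number (#elements of order d)/φ(d).
Cyclic subgroups by order — order 1: 1; order 2: 3; order 5: 1; order 10: 3.
Total: 8.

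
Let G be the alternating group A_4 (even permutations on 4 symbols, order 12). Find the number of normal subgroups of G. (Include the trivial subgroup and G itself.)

3

G has 10 subgroups. Checking conjugation-invariance by order — order 1: 1/1 normal; order 2: 0/3 normal; order 3: 0/4 normal; order 4: 1/1 normal; order 12: 1/1 normal.
Total normal subgroups: 3.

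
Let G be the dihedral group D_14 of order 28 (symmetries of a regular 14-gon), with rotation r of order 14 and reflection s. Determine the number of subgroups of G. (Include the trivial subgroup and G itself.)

28

|G| = 28, so by Lagrange every subgroup order divides 28. Divisors: 1, 2, 4, 7, 14, 28.
Subgroups by order — order 1: 1; order 2: 15; order 4: 7; order 7: 1; order 14: 3; order 28: 1.
Total: 1 + 15 + 7 + 1 + 3 + 1 = 28.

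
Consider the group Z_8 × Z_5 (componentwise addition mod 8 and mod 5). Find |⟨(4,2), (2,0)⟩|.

|⟨(4,2)⟩| = 10 and |⟨(2,0)⟩| = 4, so |H| is a multiple of lcm(10, 4) = 20 and divides |G| = 40.
Closing under the operation: H = {(0,0), (0,1), (0,2), (0,3), (0,4), (2,0), (2,1), (2,2), (2,3), (2,4), (4,0), (4,1), (4,2), (4,3), (4,4), (6,0), (6,1), (6,2), (6,3), (6,4)}, so |H| = 20.

20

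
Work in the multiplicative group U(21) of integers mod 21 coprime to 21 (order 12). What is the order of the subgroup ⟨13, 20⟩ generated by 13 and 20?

4

|⟨13⟩| = 2 and |⟨20⟩| = 2, so |H| is a multiple of lcm(2, 2) = 2 and divides |G| = 12.
Closing under the operation: H = {1, 8, 13, 20}, so |H| = 4.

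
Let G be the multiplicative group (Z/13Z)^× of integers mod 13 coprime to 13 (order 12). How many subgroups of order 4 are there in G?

|G| = 12 and 4 | 12, so subgroups of order 4 are possible by Lagrange.
The subgroups of order 4 are: {1, 5, 8, 12}.
So G has 1 subgroup of order 4.

1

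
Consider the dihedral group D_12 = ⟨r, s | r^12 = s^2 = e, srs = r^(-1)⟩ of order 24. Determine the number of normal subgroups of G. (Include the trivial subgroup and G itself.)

9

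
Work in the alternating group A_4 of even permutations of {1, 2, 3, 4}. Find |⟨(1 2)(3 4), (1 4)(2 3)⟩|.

4

|⟨(1 2)(3 4)⟩| = 2 and |⟨(1 4)(2 3)⟩| = 2, so |H| is a multiple of lcm(2, 2) = 2 and divides |G| = 12.
Closing under the operation: H = {e, (1 2)(3 4), (1 3)(2 4), (1 4)(2 3)}, so |H| = 4.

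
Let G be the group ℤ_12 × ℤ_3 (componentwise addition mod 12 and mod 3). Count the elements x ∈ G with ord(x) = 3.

8

An element (a,b) has order lcm(ord(a), ord(b)); count pairs with lcm equal to 3.
Enumerating gives 8 such elements.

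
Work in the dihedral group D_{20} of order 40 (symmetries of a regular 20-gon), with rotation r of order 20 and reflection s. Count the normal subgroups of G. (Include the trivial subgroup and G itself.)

G has 48 subgroups. Checking conjugation-invariance by order — order 1: 1/1 normal; order 2: 1/21 normal; order 4: 1/11 normal; order 5: 1/1 normal; order 8: 0/5 normal; order 10: 1/5 normal; order 20: 3/3 normal; order 40: 1/1 normal.
Total normal subgroups: 9.

9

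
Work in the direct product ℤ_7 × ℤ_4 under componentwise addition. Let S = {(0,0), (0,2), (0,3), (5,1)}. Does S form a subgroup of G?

(0,3) ∈ S but its inverse (0,1) ∉ S, so S is not a subgroup.

No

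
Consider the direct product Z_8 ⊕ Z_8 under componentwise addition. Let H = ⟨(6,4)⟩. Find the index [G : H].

16

|⟨(6,4)⟩| = 4 and |G| = 64.
By Lagrange, [G : H] = |G|/|H| = 64/4 = 16.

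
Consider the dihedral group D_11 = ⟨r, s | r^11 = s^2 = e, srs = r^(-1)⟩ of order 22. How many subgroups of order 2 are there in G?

11

|G| = 22 and 2 | 22, so subgroups of order 2 are possible by Lagrange.
The subgroups of order 2 are: {e, r^10s}; {e, r^2s}; {e, r^3s}; {e, r^4s}; … (11 in all).
So G has 11 subgroups of order 2.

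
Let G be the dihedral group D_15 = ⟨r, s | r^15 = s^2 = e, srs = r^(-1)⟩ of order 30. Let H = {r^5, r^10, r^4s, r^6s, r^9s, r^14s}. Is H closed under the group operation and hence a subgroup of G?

No

The identity e ∉ H, so H is not a subgroup.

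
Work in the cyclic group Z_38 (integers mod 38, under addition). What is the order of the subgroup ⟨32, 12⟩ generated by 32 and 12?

|⟨32⟩| = 19 and |⟨12⟩| = 19, so |H| is a multiple of lcm(19, 19) = 19 and divides |G| = 38.
Closing under the operation: H = {0, 2, 4, 6, 8, 10, 12, 14, 16, 18, 20, 22, 24, 26, 28, 30, 32, 34, 36}, so |H| = 19.

19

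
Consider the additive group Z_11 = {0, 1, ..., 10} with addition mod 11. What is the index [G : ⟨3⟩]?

|⟨3⟩| = 11 and |G| = 11.
By Lagrange, [G : H] = |G|/|H| = 11/11 = 1.

1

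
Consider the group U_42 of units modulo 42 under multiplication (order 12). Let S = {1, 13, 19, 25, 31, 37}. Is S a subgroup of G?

Yes

|S| = 6 divides |G| = 12, consistent with Lagrange.
S contains the identity, every element's inverse is in S, and S is closed under ·: it is a subgroup.
In fact S = ⟨19⟩.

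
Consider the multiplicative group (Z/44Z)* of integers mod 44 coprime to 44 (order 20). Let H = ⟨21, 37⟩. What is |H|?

|⟨21⟩| = 2 and |⟨37⟩| = 5, so |H| is a multiple of lcm(2, 5) = 10 and divides |G| = 20.
Closing under the operation: H = {1, 5, 9, 13, 17, 21, 25, 29, 37, 41}, so |H| = 10.

10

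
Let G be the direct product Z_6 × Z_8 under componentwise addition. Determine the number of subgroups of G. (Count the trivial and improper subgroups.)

22

|G| = 48, so by Lagrange every subgroup order divides 48. Divisors: 1, 2, 3, 4, 6, 8, 12, 16, 24, 48.
Subgroups by order — order 1: 1; order 2: 3; order 3: 1; order 4: 3; order 6: 3; order 8: 3; order 12: 3; order 16: 1; order 24: 3; order 48: 1.
Total: 1 + 3 + 1 + 3 + 3 + 3 + 3 + 1 + 3 + 1 = 22.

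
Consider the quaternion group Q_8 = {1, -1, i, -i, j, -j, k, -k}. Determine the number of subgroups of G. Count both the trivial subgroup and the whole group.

6

|G| = 8, so by Lagrange every subgroup order divides 8. Divisors: 1, 2, 4, 8.
Subgroups by order — order 1: 1; order 2: 1; order 4: 3; order 8: 1.
Total: 1 + 1 + 3 + 1 = 6.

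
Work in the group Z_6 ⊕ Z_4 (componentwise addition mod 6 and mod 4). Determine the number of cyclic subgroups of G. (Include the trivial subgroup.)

Each element a generates a cyclic subgroup ⟨a⟩; distinct elements may generate the same one (a cyclic group of order d has φ(d) generators).
Cyclic subgroups by order — order 1: 1; order 2: 3; order 3: 1; order 4: 2; order 6: 3; order 12: 2.
Total: 12.

12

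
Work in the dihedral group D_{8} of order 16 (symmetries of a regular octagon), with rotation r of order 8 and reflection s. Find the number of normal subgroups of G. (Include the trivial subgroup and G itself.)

G has 19 subgroups. Checking conjugation-invariance by order — order 1: 1/1 normal; order 2: 1/9 normal; order 4: 1/5 normal; order 8: 3/3 normal; order 16: 1/1 normal.
Total normal subgroups: 7.

7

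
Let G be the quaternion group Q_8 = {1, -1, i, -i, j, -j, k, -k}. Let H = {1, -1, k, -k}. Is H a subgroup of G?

|H| = 4 divides |G| = 8, consistent with Lagrange.
H contains the identity, every element's inverse is in H, and H is closed under ·: it is a subgroup.
In fact H = ⟨-k⟩.

Yes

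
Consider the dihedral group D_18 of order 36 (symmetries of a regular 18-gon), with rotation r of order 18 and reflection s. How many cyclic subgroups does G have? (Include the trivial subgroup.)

A cyclic subgroup of order d is generated by each of its φ(d) elements of order d, so the cyclic subgroups of order d number (#elements of order d)/φ(d).
Cyclic subgroups by order — order 1: 1; order 2: 19; order 3: 1; order 6: 1; order 9: 1; order 18: 1.
Total: 24.

24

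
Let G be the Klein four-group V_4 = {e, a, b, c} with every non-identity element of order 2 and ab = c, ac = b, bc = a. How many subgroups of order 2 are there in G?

3

|G| = 4 and 2 | 4, so subgroups of order 2 are possible by Lagrange.
The subgroups of order 2 are: {e, a}; {e, b}; {e, c}.
So G has 3 subgroups of order 2.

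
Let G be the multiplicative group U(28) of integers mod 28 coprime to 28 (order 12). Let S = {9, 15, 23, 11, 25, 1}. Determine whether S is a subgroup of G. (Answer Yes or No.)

|S| = 6 divides |G| = 12, consistent with Lagrange.
S contains the identity, every element's inverse is in S, and S is closed under ·: it is a subgroup.
In fact S = ⟨23⟩.

Yes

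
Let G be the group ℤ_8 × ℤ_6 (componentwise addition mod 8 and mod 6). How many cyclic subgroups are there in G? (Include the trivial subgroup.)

16

Group the elements of G by the cyclic subgroup they generate; each cyclic subgroup of order d accounts for φ(d) elements.
Cyclic subgroups by order — order 1: 1; order 2: 3; order 3: 1; order 4: 2; order 6: 3; order 8: 2; order 12: 2; order 24: 2.
Total: 16.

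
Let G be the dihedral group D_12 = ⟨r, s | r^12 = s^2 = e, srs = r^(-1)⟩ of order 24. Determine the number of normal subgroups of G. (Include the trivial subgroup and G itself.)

G has 34 subgroups. Checking conjugation-invariance by order — order 1: 1/1 normal; order 2: 1/13 normal; order 3: 1/1 normal; order 4: 1/7 normal; order 6: 1/5 normal; order 8: 0/3 normal; order 12: 3/3 normal; order 24: 1/1 normal.
Total normal subgroups: 9.

9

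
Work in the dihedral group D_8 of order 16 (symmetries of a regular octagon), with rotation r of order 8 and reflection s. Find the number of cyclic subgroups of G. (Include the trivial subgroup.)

12

Each element a generates a cyclic subgroup ⟨a⟩; distinct elements may generate the same one (a cyclic group of order d has φ(d) generators).
Cyclic subgroups by order — order 1: 1; order 2: 9; order 4: 1; order 8: 1.
Total: 12.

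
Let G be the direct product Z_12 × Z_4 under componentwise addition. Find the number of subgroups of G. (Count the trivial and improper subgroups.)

30

|G| = 48, so by Lagrange every subgroup order divides 48. Divisors: 1, 2, 3, 4, 6, 8, 12, 16, 24, 48.
Subgroups by order — order 1: 1; order 2: 3; order 3: 1; order 4: 7; order 6: 3; order 8: 3; order 12: 7; order 16: 1; order 24: 3; order 48: 1.
Total: 1 + 3 + 1 + 7 + 3 + 3 + 7 + 1 + 3 + 1 = 30.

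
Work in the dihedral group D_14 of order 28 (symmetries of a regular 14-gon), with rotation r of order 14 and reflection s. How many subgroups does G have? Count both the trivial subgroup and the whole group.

28

|G| = 28, so by Lagrange every subgroup order divides 28. Divisors: 1, 2, 4, 7, 14, 28.
Subgroups by order — order 1: 1; order 2: 15; order 4: 7; order 7: 1; order 14: 3; order 28: 1.
Total: 1 + 15 + 7 + 1 + 3 + 1 = 28.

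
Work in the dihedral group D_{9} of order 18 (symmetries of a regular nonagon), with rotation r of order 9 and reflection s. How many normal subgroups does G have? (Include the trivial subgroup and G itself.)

4

G has 16 subgroups. Checking conjugation-invariance by order — order 1: 1/1 normal; order 2: 0/9 normal; order 3: 1/1 normal; order 6: 0/3 normal; order 9: 1/1 normal; order 18: 1/1 normal.
Total normal subgroups: 4.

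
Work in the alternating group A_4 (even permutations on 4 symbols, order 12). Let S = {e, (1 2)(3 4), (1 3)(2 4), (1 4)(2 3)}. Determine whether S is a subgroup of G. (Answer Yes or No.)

Yes

|S| = 4 divides |G| = 12, consistent with Lagrange.
S contains the identity, every element's inverse is in S, and S is closed under ∘: it is a subgroup.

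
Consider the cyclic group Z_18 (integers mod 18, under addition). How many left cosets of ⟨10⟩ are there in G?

2

|⟨10⟩| = 9 and |G| = 18.
By Lagrange, [G : H] = |G|/|H| = 18/9 = 2.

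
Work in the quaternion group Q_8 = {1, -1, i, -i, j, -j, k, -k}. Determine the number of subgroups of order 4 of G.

3

|G| = 8 and 4 | 8, so subgroups of order 4 are possible by Lagrange.
The subgroups of order 4 are: {1, -1, i, -i}; {1, -1, j, -j}; {1, -1, k, -k}.
So G has 3 subgroups of order 4.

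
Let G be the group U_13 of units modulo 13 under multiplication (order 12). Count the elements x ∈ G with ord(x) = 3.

2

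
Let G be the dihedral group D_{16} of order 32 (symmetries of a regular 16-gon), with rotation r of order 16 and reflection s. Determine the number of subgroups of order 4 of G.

9

|G| = 32 and 4 | 32, so subgroups of order 4 are possible by Lagrange.
The subgroups of order 4 are: {e, r^8, r^2s, r^10s}; {e, r^8, r^3s, r^11s}; {e, r^4, r^8, r^12}; {e, r^8, r^4s, r^12s}; … (9 in all).
So G has 9 subgroups of order 4.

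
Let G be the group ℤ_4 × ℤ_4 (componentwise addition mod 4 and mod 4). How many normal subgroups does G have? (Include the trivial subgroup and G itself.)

15

G is abelian, so every subgroup is normal.
G has 15 subgroups in total, hence 15 normal subgroups.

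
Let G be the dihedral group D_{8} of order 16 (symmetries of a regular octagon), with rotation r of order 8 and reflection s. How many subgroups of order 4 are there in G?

5

|G| = 16 and 4 | 16, so subgroups of order 4 are possible by Lagrange.
The subgroups of order 4 are: {e, r^2, r^4, r^6}; {e, r^4, r^2s, r^6s}; {e, r^4, r^3s, r^7s}; {e, r^4, s, r^4s}; … (5 in all).
So G has 5 subgroups of order 4.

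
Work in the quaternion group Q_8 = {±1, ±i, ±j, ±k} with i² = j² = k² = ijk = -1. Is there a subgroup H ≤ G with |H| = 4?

4 | 8. A subgroup of order 4 is {1, -1, i, -i}.

Yes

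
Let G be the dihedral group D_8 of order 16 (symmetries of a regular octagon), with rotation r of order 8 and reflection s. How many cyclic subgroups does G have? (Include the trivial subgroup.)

A cyclic subgroup of order d is generated by each of its φ(d) elements of order d, so the cyclic subgroups of order d number (#elements of order d)/φ(d).
Cyclic subgroups by order — order 1: 1; order 2: 9; order 4: 1; order 8: 1.
Total: 12.

12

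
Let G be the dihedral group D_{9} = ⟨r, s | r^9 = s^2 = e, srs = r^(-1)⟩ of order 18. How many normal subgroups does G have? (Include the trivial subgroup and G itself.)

4

G has 16 subgroups. Checking conjugation-invariance by order — order 1: 1/1 normal; order 2: 0/9 normal; order 3: 1/1 normal; order 6: 0/3 normal; order 9: 1/1 normal; order 18: 1/1 normal.
Total normal subgroups: 4.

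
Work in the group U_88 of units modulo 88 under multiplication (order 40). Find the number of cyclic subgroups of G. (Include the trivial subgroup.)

16

Group the elements of G by the cyclic subgroup they generate; each cyclic subgroup of order d accounts for φ(d) elements.
Cyclic subgroups by order — order 1: 1; order 2: 7; order 5: 1; order 10: 7.
Total: 16.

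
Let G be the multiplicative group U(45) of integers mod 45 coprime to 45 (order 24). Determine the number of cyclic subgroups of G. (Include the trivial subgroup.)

Group the elements of G by the cyclic subgroup they generate; each cyclic subgroup of order d accounts for φ(d) elements.
Cyclic subgroups by order — order 1: 1; order 2: 3; order 3: 1; order 4: 2; order 6: 3; order 12: 2.
Total: 12.

12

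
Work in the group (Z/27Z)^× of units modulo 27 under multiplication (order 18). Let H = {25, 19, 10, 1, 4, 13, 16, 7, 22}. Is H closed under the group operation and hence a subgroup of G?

Yes

|H| = 9 divides |G| = 18, consistent with Lagrange.
H contains the identity, every element's inverse is in H, and H is closed under ·: it is a subgroup.
In fact H = ⟨4⟩.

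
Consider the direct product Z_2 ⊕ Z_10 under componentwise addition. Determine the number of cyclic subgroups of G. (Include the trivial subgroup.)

A cyclic subgroup of order d is generated by each of its φ(d) elements of order d, so the cyclic subgroups of order d number (#elements of order d)/φ(d).
Cyclic subgroups by order — order 1: 1; order 2: 3; order 5: 1; order 10: 3.
Total: 8.

8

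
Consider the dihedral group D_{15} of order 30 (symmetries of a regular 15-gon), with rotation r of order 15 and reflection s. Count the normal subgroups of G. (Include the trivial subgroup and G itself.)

G has 28 subgroups. Checking conjugation-invariance by order — order 1: 1/1 normal; order 2: 0/15 normal; order 3: 1/1 normal; order 5: 1/1 normal; order 6: 0/5 normal; order 10: 0/3 normal; order 15: 1/1 normal; order 30: 1/1 normal.
Total normal subgroups: 5.

5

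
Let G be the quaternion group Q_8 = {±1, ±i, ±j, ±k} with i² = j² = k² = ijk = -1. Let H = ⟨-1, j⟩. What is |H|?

|⟨-1⟩| = 2 and |⟨j⟩| = 4, so |H| is a multiple of lcm(2, 4) = 4 and divides |G| = 8.
Closing under the operation: H = {1, -1, j, -j}, so |H| = 4.

4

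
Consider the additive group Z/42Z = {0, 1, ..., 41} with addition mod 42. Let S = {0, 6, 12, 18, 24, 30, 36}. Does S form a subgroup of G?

|S| = 7 divides |G| = 42, consistent with Lagrange.
S contains the identity, every element's inverse is in S, and S is closed under +: it is a subgroup.
In fact S = ⟨18⟩.

Yes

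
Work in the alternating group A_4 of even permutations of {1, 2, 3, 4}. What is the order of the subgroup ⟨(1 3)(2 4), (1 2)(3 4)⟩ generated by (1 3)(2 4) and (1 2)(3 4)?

|⟨(1 3)(2 4)⟩| = 2 and |⟨(1 2)(3 4)⟩| = 2, so |H| is a multiple of lcm(2, 2) = 2 and divides |G| = 12.
Closing under the operation: H = {e, (1 2)(3 4), (1 3)(2 4), (1 4)(2 3)}, so |H| = 4.

4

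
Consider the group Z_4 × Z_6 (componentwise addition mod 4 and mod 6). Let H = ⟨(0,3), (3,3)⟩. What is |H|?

8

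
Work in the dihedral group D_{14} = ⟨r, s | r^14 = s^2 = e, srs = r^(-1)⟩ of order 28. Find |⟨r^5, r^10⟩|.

14

|⟨r^5⟩| = 14 and |⟨r^10⟩| = 7, so |H| is a multiple of lcm(14, 7) = 14 and divides |G| = 28.
Closing under the operation: H = {e, r, r^2, r^3, r^4, r^5, r^6, r^7, r^8, r^9, r^10, r^11, r^12, r^13}, so |H| = 14.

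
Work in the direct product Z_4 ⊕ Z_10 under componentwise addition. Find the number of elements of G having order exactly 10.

An element (a,b) has order lcm(ord(a), ord(b)); count pairs with lcm equal to 10.
Enumerating gives 12 such elements.

12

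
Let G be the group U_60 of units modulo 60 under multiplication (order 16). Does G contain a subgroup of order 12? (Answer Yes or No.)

No

12 does not divide |G| = 16, so by Lagrange no subgroup of order 12 exists.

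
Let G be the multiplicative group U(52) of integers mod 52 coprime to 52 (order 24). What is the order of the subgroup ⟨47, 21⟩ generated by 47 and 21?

|⟨47⟩| = 4 and |⟨21⟩| = 4, so |H| is a multiple of lcm(4, 4) = 4 and divides |G| = 24.
Closing under the operation: H = {1, 5, 21, 25, 27, 31, 47, 51}, so |H| = 8.

8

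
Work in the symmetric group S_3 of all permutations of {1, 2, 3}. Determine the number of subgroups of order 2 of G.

3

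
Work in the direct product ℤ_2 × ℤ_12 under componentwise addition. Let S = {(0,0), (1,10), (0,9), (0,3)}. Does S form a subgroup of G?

(1,10) ∈ S but its inverse (1,2) ∉ S, so S is not a subgroup.

No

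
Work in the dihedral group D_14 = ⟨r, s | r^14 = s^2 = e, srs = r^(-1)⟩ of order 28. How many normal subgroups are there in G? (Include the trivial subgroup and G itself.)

G has 28 subgroups. Checking conjugation-invariance by order — order 1: 1/1 normal; order 2: 1/15 normal; order 4: 0/7 normal; order 7: 1/1 normal; order 14: 3/3 normal; order 28: 1/1 normal.
Total normal subgroups: 7.

7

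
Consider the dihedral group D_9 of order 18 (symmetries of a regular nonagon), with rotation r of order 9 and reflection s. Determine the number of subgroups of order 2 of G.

|G| = 18 and 2 | 18, so subgroups of order 2 are possible by Lagrange.
The subgroups of order 2 are: {e, r^2s}; {e, r^3s}; {e, r^4s}; {e, r^5s}; … (9 in all).
So G has 9 subgroups of order 2.

9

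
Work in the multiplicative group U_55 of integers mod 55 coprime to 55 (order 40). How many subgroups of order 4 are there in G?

|G| = 40 and 4 | 40, so subgroups of order 4 are possible by Lagrange.
The subgroups of order 4 are: {1, 12, 23, 34}; {1, 21, 34, 54}; {1, 32, 34, 43}.
So G has 3 subgroups of order 4.

3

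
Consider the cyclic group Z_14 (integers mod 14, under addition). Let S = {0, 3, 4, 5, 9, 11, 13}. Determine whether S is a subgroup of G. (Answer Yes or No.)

No

4 ∈ S but its inverse 10 ∉ S, so S is not a subgroup.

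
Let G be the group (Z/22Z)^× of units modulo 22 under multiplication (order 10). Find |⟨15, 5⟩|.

|⟨15⟩| = 5 and |⟨5⟩| = 5, so |H| is a multiple of lcm(5, 5) = 5 and divides |G| = 10.
Closing under the operation: H = {1, 3, 5, 9, 15}, so |H| = 5.

5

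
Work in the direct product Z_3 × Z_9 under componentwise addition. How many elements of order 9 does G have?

An element (a,b) has order lcm(ord(a), ord(b)); count pairs with lcm equal to 9.
Enumerating gives 18 such elements.

18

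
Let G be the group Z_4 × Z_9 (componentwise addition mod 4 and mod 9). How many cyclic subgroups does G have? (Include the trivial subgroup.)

A cyclic subgroup of order d is generated by each of its φ(d) elements of order d, so the cyclic subgroups of order d number (#elements of order d)/φ(d).
Cyclic subgroups by order — order 1: 1; order 2: 1; order 3: 1; order 4: 1; order 6: 1; order 9: 1; order 12: 1; order 18: 1; order 36: 1.
Total: 9.

9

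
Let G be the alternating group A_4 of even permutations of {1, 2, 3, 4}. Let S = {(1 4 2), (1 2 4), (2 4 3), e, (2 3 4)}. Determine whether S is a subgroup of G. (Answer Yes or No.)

No

|S| = 5 does not divide |G| = 12, so by Lagrange S is not a subgroup.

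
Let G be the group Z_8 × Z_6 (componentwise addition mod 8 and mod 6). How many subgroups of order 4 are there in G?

3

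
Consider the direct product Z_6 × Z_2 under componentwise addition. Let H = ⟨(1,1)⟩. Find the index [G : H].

|⟨(1,1)⟩| = 6 and |G| = 12.
By Lagrange, [G : H] = |G|/|H| = 12/6 = 2.

2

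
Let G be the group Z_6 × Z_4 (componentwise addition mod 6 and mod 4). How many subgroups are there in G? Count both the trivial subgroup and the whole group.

16

|G| = 24, so by Lagrange every subgroup order divides 24. Divisors: 1, 2, 3, 4, 6, 8, 12, 24.
Subgroups by order — order 1: 1; order 2: 3; order 3: 1; order 4: 3; order 6: 3; order 8: 1; order 12: 3; order 24: 1.
Total: 1 + 3 + 1 + 3 + 3 + 1 + 3 + 1 = 16.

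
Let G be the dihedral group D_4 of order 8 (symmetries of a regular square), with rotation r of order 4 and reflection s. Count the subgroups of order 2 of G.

5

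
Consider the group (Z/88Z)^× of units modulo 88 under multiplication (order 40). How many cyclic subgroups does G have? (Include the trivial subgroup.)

A cyclic subgroup of order d is generated by each of its φ(d) elements of order d, so the cyclic subgroups of order d number (#elements of order d)/φ(d).
Cyclic subgroups by order — order 1: 1; order 2: 7; order 5: 1; order 10: 7.
Total: 16.

16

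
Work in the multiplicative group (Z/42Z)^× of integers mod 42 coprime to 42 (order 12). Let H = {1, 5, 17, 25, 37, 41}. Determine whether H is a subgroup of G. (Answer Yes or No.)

|H| = 6 divides |G| = 12, consistent with Lagrange.
H contains the identity, every element's inverse is in H, and H is closed under ·: it is a subgroup.
In fact H = ⟨17⟩.

Yes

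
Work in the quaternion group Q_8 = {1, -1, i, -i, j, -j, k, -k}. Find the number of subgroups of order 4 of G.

3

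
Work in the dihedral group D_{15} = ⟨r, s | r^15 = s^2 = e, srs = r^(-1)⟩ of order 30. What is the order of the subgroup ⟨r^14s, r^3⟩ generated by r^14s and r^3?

10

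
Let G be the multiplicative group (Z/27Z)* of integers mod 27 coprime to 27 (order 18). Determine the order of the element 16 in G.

Compute successive powers of 16 mod 27: 16, 13, 19, 7, 4, 10, 25, 22, …; 16^9 ≡ 1 (mod 27).
So |⟨16⟩| = 9.

9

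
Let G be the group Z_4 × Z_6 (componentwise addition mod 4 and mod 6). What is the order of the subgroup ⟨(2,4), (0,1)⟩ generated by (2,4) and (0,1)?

12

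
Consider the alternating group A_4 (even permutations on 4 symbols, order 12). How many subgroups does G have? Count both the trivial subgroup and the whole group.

|G| = 12, so by Lagrange every subgroup order divides 12. Divisors: 1, 2, 3, 4, 6, 12.
Subgroups by order — order 1: 1; order 2: 3; order 3: 4; order 4: 1; order 6: 0; order 12: 1.
Total: 1 + 3 + 4 + 1 + 0 + 1 = 10.

10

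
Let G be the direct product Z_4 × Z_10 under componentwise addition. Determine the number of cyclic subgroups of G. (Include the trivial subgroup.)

12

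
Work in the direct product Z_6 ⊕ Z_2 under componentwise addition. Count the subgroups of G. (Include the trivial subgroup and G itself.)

10

|G| = 12, so by Lagrange every subgroup order divides 12. Divisors: 1, 2, 3, 4, 6, 12.
Subgroups by order — order 1: 1; order 2: 3; order 3: 1; order 4: 1; order 6: 3; order 12: 1.
Total: 1 + 3 + 1 + 1 + 3 + 1 = 10.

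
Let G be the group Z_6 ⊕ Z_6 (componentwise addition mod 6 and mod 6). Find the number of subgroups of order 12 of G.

4

|G| = 36 and 12 | 36, so subgroups of order 12 are possible by Lagrange.
The subgroups of order 12 are: {(0,0), (0,1), (0,2), (0,3), (0,4), (0,5), (3,0), (3,1), (3,2), (3,3), (3,4), (3,5)}; {(0,0), (0,3), (1,0), (1,3), (2,0), (2,3), (3,0), (3,3), (4,0), (4,3), (5,0), (5,3)}; {(0,0), (0,3), (1,1), (1,4), (2,2), (2,5), (3,0), (3,3), (4,1), (4,4), (5,2), (5,5)}; {(0,0), (0,3), (1,2), (1,5), (2,1), (2,4), (3,0), (3,3), (4,2), (4,5), (5,1), (5,4)}.
So G has 4 subgroups of order 12.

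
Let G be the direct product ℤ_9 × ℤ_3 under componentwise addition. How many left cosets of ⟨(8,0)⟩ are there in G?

3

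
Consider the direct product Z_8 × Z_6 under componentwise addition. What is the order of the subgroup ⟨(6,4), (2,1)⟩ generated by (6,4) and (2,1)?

24

|⟨(6,4)⟩| = 12 and |⟨(2,1)⟩| = 12, so |H| is a multiple of lcm(12, 12) = 12 and divides |G| = 48.
Closing under the operation: H = {(0,0), (0,1), (0,2), (0,3), (0,4), (0,5), (2,0), (2,1), (2,2), (2,3), (2,4), (2,5), (4,0), (4,1), (4,2), (4,3), (4,4), (4,5), (6,0), (6,1), (6,2), (6,3), (6,4), (6,5)}, so |H| = 24.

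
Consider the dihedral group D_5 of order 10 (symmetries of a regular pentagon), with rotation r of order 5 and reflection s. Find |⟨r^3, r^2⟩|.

|⟨r^3⟩| = 5 and |⟨r^2⟩| = 5, so |H| is a multiple of lcm(5, 5) = 5 and divides |G| = 10.
Closing under the operation: H = {e, r, r^2, r^3, r^4}, so |H| = 5.

5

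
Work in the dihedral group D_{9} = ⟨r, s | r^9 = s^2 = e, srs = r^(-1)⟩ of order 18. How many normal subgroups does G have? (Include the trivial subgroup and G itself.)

G has 16 subgroups. Checking conjugation-invariance by order — order 1: 1/1 normal; order 2: 0/9 normal; order 3: 1/1 normal; order 6: 0/3 normal; order 9: 1/1 normal; order 18: 1/1 normal.
Total normal subgroups: 4.

4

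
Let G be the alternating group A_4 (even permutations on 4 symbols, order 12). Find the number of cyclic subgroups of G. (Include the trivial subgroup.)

Each element a generates a cyclic subgroup ⟨a⟩; distinct elements may generate the same one (a cyclic group of order d has φ(d) generators).
Cyclic subgroups by order — order 1: 1; order 2: 3; order 3: 4.
Total: 8.

8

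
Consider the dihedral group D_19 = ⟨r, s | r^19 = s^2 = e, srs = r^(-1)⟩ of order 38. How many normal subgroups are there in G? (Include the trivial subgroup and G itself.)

G has 22 subgroups. Checking conjugation-invariance by order — order 1: 1/1 normal; order 2: 0/19 normal; order 19: 1/1 normal; order 38: 1/1 normal.
Total normal subgroups: 3.

3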